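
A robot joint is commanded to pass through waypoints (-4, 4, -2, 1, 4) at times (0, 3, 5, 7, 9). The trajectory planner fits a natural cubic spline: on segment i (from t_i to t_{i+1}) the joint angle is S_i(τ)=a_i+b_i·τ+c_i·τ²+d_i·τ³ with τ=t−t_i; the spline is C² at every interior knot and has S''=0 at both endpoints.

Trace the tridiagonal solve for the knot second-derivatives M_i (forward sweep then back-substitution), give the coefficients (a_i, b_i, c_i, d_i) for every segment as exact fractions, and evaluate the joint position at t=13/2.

Δ: Δ0=8/3, Δ1=-3, Δ2=3/2, Δ3=3/2
row 1: diag=10, rhs=-34; c'=1/5, d'=-17/5
row 2: denom=8−2·1/5=38/5; d'=(27−2·-17/5)/(38/5)=169/38
row 3: denom=8−2·5/19=142/19; d'=(0−2·169/38)/(142/19)=-169/142
back: M3=-169/142
back: M2=169/38−5/19·-169/142=338/71
back: M1=-17/5−1/5·338/71=-309/71
M: M0=0, M1=-309/71, M2=338/71, M3=-169/142, M4=0
seg 0: a=-4, c=M0/2=0, d=(M1−M0)/(6·3)=-103/426, b=Δ0−h0·(2M0+M1)/6=2063/426
seg 1: a=4, c=M1/2=-309/142, d=(M2−M1)/(6·2)=647/852, b=Δ1−h1·(2M1+M2)/6=-359/213
seg 2: a=-2, c=M2/2=169/71, d=(M3−M2)/(6·2)=-845/1704, b=Δ2−h2·(2M2+M3)/6=-272/213
seg 3: a=1, c=M3/2=-169/284, d=(M4−M3)/(6·2)=169/1704, b=Δ3−h3·(2M3+M4)/6=977/426
t_q=13/2 → seg 2, τ=3/2; S=-2+-272/213·τ+169/71·τ²+-845/1704·τ³=-1061/4544

  seg 0: a=-4 b=2063/426 c=0 d=-103/426
  seg 1: a=4 b=-359/213 c=-309/142 d=647/852
  seg 2: a=-2 b=-272/213 c=169/71 d=-845/1704
  seg 3: a=1 b=977/426 c=-169/284 d=169/1704
S(13/2) = -1061/4544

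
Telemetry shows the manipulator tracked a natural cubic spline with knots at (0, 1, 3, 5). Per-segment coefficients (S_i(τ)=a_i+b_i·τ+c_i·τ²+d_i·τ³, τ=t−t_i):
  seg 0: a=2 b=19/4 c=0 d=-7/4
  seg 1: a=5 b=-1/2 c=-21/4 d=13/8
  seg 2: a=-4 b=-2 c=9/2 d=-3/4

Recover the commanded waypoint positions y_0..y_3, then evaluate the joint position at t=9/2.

y_0=2 y_1=5 y_2=-4 y_3=4
S(9/2) = 19/32

y_0 = S_0(0) = a_0 = 2
y_1 = S_1(0) = a_1 = 5
y_2 = S_2(0) = a_2 = -4
y_3 = S_2(2) = 4
t_q=9/2 is in segment 2 (τ=3/2); S_2(τ)=19/32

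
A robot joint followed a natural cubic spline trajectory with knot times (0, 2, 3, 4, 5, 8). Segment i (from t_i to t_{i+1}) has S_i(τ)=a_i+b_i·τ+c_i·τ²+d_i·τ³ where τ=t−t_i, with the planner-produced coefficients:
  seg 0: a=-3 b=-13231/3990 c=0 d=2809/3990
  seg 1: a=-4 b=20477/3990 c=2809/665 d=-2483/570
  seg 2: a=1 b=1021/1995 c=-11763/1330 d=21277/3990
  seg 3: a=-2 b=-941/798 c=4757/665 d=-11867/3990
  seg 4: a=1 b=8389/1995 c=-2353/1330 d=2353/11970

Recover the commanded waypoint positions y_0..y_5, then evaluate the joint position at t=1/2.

y_0=-3 y_1=-4 y_2=1 y_3=-2 y_4=1 y_5=3
S(1/2) = -9725/2128

y_0 = S_0(0) = a_0 = -3
y_1 = S_1(0) = a_1 = -4
y_2 = S_2(0) = a_2 = 1
y_3 = S_3(0) = a_3 = -2
y_4 = S_4(0) = a_4 = 1
y_5 = S_4(3) = 3
t_q=1/2 is in segment 0 (τ=1/2); S_0(τ)=-9725/2128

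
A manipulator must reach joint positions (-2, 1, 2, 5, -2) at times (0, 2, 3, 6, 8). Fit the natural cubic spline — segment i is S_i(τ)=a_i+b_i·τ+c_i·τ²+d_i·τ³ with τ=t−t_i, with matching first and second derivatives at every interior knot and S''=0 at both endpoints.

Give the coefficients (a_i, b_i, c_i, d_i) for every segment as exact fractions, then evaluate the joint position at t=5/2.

  seg 0: a=-2 b=361/208 c=0 d=-49/832
  seg 1: a=1 b=107/104 c=-147/416 d=135/416
  seg 2: a=2 b=539/416 c=129/208 d=-23/96
  seg 3: a=5 b=-151/104 c=-639/416 d=213/832
S(5/2) = 4881/3328

Δ: Δ0=3/2, Δ1=1, Δ2=1, Δ3=-7/2
row 1: diag=6, rhs=-3; c'=1/6, d'=-1/2
row 2: denom=8−1·1/6=47/6; d'=(0−1·-1/2)/(47/6)=3/47
row 3: denom=10−3·18/47=416/47; d'=(-27−3·3/47)/(416/47)=-639/208
back: M3=-639/208
back: M2=3/47−18/47·-639/208=129/104
back: M1=-1/2−1/6·129/104=-147/208
M: M0=0, M1=-147/208, M2=129/104, M3=-639/208, M4=0
seg 0: a=-2, c=M0/2=0, d=(M1−M0)/(6·2)=-49/832, b=Δ0−h0·(2M0+M1)/6=361/208
seg 1: a=1, c=M1/2=-147/416, d=(M2−M1)/(6·1)=135/416, b=Δ1−h1·(2M1+M2)/6=107/104
seg 2: a=2, c=M2/2=129/208, d=(M3−M2)/(6·3)=-23/96, b=Δ2−h2·(2M2+M3)/6=539/416
seg 3: a=5, c=M3/2=-639/416, d=(M4−M3)/(6·2)=213/832, b=Δ3−h3·(2M3+M4)/6=-151/104
t_q=5/2 → seg 1, τ=1/2; S=1+107/104·τ+-147/416·τ²+135/416·τ³=4881/3328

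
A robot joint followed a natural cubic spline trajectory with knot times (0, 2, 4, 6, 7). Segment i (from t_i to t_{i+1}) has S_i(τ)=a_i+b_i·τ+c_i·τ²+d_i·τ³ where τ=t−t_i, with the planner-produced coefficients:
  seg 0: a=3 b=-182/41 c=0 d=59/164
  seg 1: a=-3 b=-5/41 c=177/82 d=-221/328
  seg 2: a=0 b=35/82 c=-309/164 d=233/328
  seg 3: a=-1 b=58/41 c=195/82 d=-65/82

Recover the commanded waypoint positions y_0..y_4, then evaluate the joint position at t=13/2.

y_0 = S_0(0) = a_0 = 3
y_1 = S_1(0) = a_1 = -3
y_2 = S_2(0) = a_2 = 0
y_3 = S_3(0) = a_3 = -1
y_4 = S_3(1) = 2
t_q=13/2 is in segment 3 (τ=1/2); S_3(τ)=133/656

y_0=3 y_1=-3 y_2=0 y_3=-1 y_4=2
S(13/2) = 133/656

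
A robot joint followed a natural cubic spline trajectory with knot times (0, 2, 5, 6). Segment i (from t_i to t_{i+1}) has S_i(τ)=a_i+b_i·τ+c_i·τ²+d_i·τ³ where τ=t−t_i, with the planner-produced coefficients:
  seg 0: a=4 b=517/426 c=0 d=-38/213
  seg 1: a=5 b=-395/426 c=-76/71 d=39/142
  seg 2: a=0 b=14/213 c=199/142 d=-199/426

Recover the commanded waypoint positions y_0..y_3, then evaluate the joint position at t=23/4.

y_0=4 y_1=5 y_2=0 y_3=1
S(23/4) = 5821/9088

y_0 = S_0(0) = a_0 = 4
y_1 = S_1(0) = a_1 = 5
y_2 = S_2(0) = a_2 = 0
y_3 = S_2(1) = 1
t_q=23/4 is in segment 2 (τ=3/4); S_2(τ)=5821/9088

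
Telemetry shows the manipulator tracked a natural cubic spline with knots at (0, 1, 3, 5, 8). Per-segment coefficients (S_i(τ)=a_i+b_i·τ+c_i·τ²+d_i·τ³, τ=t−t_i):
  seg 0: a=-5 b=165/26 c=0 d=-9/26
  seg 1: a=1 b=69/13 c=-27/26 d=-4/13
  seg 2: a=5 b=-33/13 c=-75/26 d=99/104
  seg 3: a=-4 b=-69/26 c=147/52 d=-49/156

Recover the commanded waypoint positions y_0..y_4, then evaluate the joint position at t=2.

y_0=-5 y_1=1 y_2=5 y_3=-4 y_4=5
S(2) = 129/26

y_0 = S_0(0) = a_0 = -5
y_1 = S_1(0) = a_1 = 1
y_2 = S_2(0) = a_2 = 5
y_3 = S_3(0) = a_3 = -4
y_4 = S_3(3) = 5
t_q=2 is in segment 1 (τ=1); S_1(τ)=129/26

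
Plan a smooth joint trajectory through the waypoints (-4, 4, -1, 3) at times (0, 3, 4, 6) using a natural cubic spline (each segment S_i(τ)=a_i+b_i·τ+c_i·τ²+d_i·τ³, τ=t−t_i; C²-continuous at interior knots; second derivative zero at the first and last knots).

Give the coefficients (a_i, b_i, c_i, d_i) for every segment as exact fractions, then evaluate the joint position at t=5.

Δ: Δ0=8/3, Δ1=-5, Δ2=2
row 1: diag=8, rhs=-46; c'=1/8, d'=-23/4
row 2: denom=6−1·1/8=47/8; d'=(42−1·-23/4)/(47/8)=382/47
back: M2=382/47
back: M1=-23/4−1/8·382/47=-318/47
M: M0=0, M1=-318/47, M2=382/47, M3=0
seg 0: a=-4, c=M0/2=0, d=(M1−M0)/(6·3)=-53/141, b=Δ0−h0·(2M0+M1)/6=853/141
seg 1: a=4, c=M1/2=-159/47, d=(M2−M1)/(6·1)=350/141, b=Δ1−h1·(2M1+M2)/6=-578/141
seg 2: a=-1, c=M2/2=191/47, d=(M3−M2)/(6·2)=-191/282, b=Δ2−h2·(2M2+M3)/6=-482/141
t_q=5 → seg 2, τ=1; S=-1+-482/141·τ+191/47·τ²+-191/282·τ³=-97/94

  seg 0: a=-4 b=853/141 c=0 d=-53/141
  seg 1: a=4 b=-578/141 c=-159/47 d=350/141
  seg 2: a=-1 b=-482/141 c=191/47 d=-191/282
S(5) = -97/94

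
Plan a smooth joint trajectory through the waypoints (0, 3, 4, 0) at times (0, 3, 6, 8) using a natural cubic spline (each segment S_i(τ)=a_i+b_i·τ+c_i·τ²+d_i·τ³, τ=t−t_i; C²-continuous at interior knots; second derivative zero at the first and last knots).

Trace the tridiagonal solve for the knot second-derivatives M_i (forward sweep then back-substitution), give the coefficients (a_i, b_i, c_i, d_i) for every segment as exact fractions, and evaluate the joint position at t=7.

Δ: Δ0=1, Δ1=1/3, Δ2=-2
row 1: diag=12, rhs=-4; c'=1/4, d'=-1/3
row 2: denom=10−3·1/4=37/4; d'=(-14−3·-1/3)/(37/4)=-52/37
back: M2=-52/37
back: M1=-1/3−1/4·-52/37=2/111
M: M0=0, M1=2/111, M2=-52/37, M3=0
seg 0: a=0, c=M0/2=0, d=(M1−M0)/(6·3)=1/999, b=Δ0−h0·(2M0+M1)/6=110/111
seg 1: a=3, c=M1/2=1/111, d=(M2−M1)/(6·3)=-79/999, b=Δ1−h1·(2M1+M2)/6=113/111
seg 2: a=4, c=M2/2=-26/37, d=(M3−M2)/(6·2)=13/111, b=Δ2−h2·(2M2+M3)/6=-118/111
t_q=7 → seg 2, τ=1; S=4+-118/111·τ+-26/37·τ²+13/111·τ³=87/37

  seg 0: a=0 b=110/111 c=0 d=1/999
  seg 1: a=3 b=113/111 c=1/111 d=-79/999
  seg 2: a=4 b=-118/111 c=-26/37 d=13/111
S(7) = 87/37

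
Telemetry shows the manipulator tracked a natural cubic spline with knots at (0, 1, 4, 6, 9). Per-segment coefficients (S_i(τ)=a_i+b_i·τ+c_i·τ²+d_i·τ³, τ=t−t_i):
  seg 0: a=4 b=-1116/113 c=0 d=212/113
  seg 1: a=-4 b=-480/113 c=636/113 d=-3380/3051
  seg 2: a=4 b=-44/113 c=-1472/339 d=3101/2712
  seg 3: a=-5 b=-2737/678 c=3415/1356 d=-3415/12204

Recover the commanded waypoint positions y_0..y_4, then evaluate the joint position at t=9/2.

y_0=4 y_1=-4 y_2=4 y_3=-5 y_4=-2
S(9/2) = 20703/7232

y_0 = S_0(0) = a_0 = 4
y_1 = S_1(0) = a_1 = -4
y_2 = S_2(0) = a_2 = 4
y_3 = S_3(0) = a_3 = -5
y_4 = S_3(3) = -2
t_q=9/2 is in segment 2 (τ=1/2); S_2(τ)=20703/7232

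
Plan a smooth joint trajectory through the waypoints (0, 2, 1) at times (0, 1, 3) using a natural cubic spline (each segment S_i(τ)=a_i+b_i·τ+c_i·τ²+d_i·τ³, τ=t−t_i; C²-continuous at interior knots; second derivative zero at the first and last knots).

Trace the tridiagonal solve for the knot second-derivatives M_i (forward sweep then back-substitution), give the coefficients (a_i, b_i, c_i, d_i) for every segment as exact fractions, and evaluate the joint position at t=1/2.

  seg 0: a=0 b=29/12 c=0 d=-5/12
  seg 1: a=2 b=7/6 c=-5/4 d=5/24
S(1/2) = 37/32

Δ: Δ0=2, Δ1=-1/2
row 1: diag=6, rhs=-15; c'=1/3, d'=-5/2
back: M1=-5/2
M: M0=0, M1=-5/2, M2=0
seg 0: a=0, c=M0/2=0, d=(M1−M0)/(6·1)=-5/12, b=Δ0−h0·(2M0+M1)/6=29/12
seg 1: a=2, c=M1/2=-5/4, d=(M2−M1)/(6·2)=5/24, b=Δ1−h1·(2M1+M2)/6=7/6
t_q=1/2 → seg 0, τ=1/2; S=0+29/12·τ+0·τ²+-5/12·τ³=37/32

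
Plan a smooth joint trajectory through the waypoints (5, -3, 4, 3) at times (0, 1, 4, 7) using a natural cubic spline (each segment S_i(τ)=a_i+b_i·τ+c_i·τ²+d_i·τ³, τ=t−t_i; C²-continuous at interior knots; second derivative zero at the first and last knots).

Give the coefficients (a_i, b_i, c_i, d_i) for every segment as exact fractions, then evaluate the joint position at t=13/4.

Δ: Δ0=-8, Δ1=7/3, Δ2=-1/3
row 1: diag=8, rhs=62; c'=3/8, d'=31/4
row 2: denom=12−3·3/8=87/8; d'=(-16−3·31/4)/(87/8)=-314/87
back: M2=-314/87
back: M1=31/4−3/8·-314/87=264/29
M: M0=0, M1=264/29, M2=-314/87, M3=0
seg 0: a=5, c=M0/2=0, d=(M1−M0)/(6·1)=44/29, b=Δ0−h0·(2M0+M1)/6=-276/29
seg 1: a=-3, c=M1/2=132/29, d=(M2−M1)/(6·3)=-553/783, b=Δ1−h1·(2M1+M2)/6=-144/29
seg 2: a=4, c=M2/2=-157/87, d=(M3−M2)/(6·3)=157/783, b=Δ2−h2·(2M2+M3)/6=95/29
t_q=13/4 → seg 1, τ=9/4; S=-3+-144/29·τ+132/29·τ²+-553/783·τ³=1533/1856

  seg 0: a=5 b=-276/29 c=0 d=44/29
  seg 1: a=-3 b=-144/29 c=132/29 d=-553/783
  seg 2: a=4 b=95/29 c=-157/87 d=157/783
S(13/4) = 1533/1856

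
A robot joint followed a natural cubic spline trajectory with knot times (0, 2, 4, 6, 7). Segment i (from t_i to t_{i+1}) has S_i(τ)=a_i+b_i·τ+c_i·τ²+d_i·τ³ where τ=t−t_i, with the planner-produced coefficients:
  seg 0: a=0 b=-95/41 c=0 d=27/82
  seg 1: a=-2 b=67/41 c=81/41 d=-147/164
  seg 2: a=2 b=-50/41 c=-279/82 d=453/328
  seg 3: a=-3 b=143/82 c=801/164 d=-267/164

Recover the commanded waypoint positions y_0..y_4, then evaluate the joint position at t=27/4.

y_0=0 y_1=-2 y_2=2 y_3=-3 y_4=2
S(27/4) = 3867/10496

y_0 = S_0(0) = a_0 = 0
y_1 = S_1(0) = a_1 = -2
y_2 = S_2(0) = a_2 = 2
y_3 = S_3(0) = a_3 = -3
y_4 = S_3(1) = 2
t_q=27/4 is in segment 3 (τ=3/4); S_3(τ)=3867/10496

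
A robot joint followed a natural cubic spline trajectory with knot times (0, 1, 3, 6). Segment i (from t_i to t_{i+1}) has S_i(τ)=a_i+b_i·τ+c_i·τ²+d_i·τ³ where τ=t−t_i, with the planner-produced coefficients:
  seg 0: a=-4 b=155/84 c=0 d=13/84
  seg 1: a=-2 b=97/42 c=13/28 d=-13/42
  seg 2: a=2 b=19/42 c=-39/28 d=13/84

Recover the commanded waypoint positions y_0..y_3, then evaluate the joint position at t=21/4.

y_0=-4 y_1=-2 y_2=2 y_3=-5
S(21/4) = -4069/1792

y_0 = S_0(0) = a_0 = -4
y_1 = S_1(0) = a_1 = -2
y_2 = S_2(0) = a_2 = 2
y_3 = S_2(3) = -5
t_q=21/4 is in segment 2 (τ=9/4); S_2(τ)=-4069/1792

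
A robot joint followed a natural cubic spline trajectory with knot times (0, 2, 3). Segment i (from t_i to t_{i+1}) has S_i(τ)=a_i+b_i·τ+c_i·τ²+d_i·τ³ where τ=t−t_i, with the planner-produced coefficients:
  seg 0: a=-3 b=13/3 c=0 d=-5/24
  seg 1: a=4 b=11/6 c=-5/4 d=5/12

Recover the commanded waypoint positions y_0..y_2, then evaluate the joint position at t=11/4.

y_0=-3 y_1=4 y_2=5
S(11/4) = 1241/256

y_0 = S_0(0) = a_0 = -3
y_1 = S_1(0) = a_1 = 4
y_2 = S_1(1) = 5
t_q=11/4 is in segment 1 (τ=3/4); S_1(τ)=1241/256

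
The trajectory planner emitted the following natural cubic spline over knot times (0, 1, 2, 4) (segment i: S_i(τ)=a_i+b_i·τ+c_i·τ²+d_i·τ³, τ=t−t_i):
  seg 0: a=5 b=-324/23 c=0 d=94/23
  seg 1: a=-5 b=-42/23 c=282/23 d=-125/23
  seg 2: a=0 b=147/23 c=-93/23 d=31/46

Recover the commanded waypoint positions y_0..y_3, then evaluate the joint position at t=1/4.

y_0 = S_0(0) = a_0 = 5
y_1 = S_1(0) = a_1 = -5
y_2 = S_2(0) = a_2 = 0
y_3 = S_2(2) = 2
t_q=1/4 is in segment 0 (τ=1/4); S_0(τ)=1135/736

y_0=5 y_1=-5 y_2=0 y_3=2
S(1/4) = 1135/736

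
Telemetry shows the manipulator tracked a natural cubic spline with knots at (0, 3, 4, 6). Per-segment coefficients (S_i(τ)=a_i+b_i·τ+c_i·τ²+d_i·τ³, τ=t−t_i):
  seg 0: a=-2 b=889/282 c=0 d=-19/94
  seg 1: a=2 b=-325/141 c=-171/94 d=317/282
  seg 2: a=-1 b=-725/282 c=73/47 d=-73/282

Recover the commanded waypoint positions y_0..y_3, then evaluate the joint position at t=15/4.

y_0=-2 y_1=2 y_2=-1 y_3=-2
S(15/4) = -1671/6016

y_0 = S_0(0) = a_0 = -2
y_1 = S_1(0) = a_1 = 2
y_2 = S_2(0) = a_2 = -1
y_3 = S_2(2) = -2
t_q=15/4 is in segment 1 (τ=3/4); S_1(τ)=-1671/6016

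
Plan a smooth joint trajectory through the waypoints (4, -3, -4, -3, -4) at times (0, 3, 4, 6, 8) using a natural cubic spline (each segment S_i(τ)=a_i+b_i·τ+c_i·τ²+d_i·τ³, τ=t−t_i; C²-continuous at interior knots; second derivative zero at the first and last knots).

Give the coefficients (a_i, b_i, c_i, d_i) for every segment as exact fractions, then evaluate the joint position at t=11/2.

  seg 0: a=4 b=-1405/516 c=0 d=67/1548
  seg 1: a=-3 b=-401/258 c=67/172 d=85/516
  seg 2: a=-4 b=-145/516 c=38/43 d=-509/2064
  seg 3: a=-3 b=38/129 c=-205/344 d=205/2064
S(11/2) = -17973/5504

Δ: Δ0=-7/3, Δ1=-1, Δ2=1/2, Δ3=-1/2
row 1: diag=8, rhs=8; c'=1/8, d'=1
row 2: denom=6−1·1/8=47/8; d'=(9−1·1)/(47/8)=64/47
row 3: denom=8−2·16/47=344/47; d'=(-6−2·64/47)/(344/47)=-205/172
back: M3=-205/172
back: M2=64/47−16/47·-205/172=76/43
back: M1=1−1/8·76/43=67/86
M: M0=0, M1=67/86, M2=76/43, M3=-205/172, M4=0
seg 0: a=4, c=M0/2=0, d=(M1−M0)/(6·3)=67/1548, b=Δ0−h0·(2M0+M1)/6=-1405/516
seg 1: a=-3, c=M1/2=67/172, d=(M2−M1)/(6·1)=85/516, b=Δ1−h1·(2M1+M2)/6=-401/258
seg 2: a=-4, c=M2/2=38/43, d=(M3−M2)/(6·2)=-509/2064, b=Δ2−h2·(2M2+M3)/6=-145/516
seg 3: a=-3, c=M3/2=-205/344, d=(M4−M3)/(6·2)=205/2064, b=Δ3−h3·(2M3+M4)/6=38/129
t_q=11/2 → seg 2, τ=3/2; S=-4+-145/516·τ+38/43·τ²+-509/2064·τ³=-17973/5504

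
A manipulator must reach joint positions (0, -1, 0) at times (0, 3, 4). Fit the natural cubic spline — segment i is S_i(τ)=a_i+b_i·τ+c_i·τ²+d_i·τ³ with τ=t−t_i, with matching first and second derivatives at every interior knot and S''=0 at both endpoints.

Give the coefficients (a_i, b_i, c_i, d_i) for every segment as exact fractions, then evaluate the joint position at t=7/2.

  seg 0: a=0 b=-5/6 c=0 d=1/18
  seg 1: a=-1 b=2/3 c=1/2 d=-1/6
S(7/2) = -9/16

Δ: Δ0=-1/3, Δ1=1
row 1: diag=8, rhs=8; c'=1/8, d'=1
back: M1=1
M: M0=0, M1=1, M2=0
seg 0: a=0, c=M0/2=0, d=(M1−M0)/(6·3)=1/18, b=Δ0−h0·(2M0+M1)/6=-5/6
seg 1: a=-1, c=M1/2=1/2, d=(M2−M1)/(6·1)=-1/6, b=Δ1−h1·(2M1+M2)/6=2/3
t_q=7/2 → seg 1, τ=1/2; S=-1+2/3·τ+1/2·τ²+-1/6·τ³=-9/16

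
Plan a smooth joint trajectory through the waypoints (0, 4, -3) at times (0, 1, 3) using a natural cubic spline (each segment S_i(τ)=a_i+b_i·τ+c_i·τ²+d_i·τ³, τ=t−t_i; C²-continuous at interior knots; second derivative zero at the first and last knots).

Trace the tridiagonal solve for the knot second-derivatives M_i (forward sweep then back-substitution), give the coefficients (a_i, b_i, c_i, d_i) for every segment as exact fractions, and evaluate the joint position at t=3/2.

Δ: Δ0=4, Δ1=-7/2
row 1: diag=6, rhs=-45; c'=1/3, d'=-15/2
back: M1=-15/2
M: M0=0, M1=-15/2, M2=0
seg 0: a=0, c=M0/2=0, d=(M1−M0)/(6·1)=-5/4, b=Δ0−h0·(2M0+M1)/6=21/4
seg 1: a=4, c=M1/2=-15/4, d=(M2−M1)/(6·2)=5/8, b=Δ1−h1·(2M1+M2)/6=3/2
t_q=3/2 → seg 1, τ=1/2; S=4+3/2·τ+-15/4·τ²+5/8·τ³=249/64

  seg 0: a=0 b=21/4 c=0 d=-5/4
  seg 1: a=4 b=3/2 c=-15/4 d=5/8
S(3/2) = 249/64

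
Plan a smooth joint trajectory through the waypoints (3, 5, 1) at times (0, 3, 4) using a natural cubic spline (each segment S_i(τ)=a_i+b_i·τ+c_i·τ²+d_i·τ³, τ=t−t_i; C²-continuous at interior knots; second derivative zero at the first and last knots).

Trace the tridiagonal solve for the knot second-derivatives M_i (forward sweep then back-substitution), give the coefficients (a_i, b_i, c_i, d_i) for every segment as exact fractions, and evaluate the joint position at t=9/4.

Δ: Δ0=2/3, Δ1=-4
row 1: diag=8, rhs=-28; c'=1/8, d'=-7/2
back: M1=-7/2
M: M0=0, M1=-7/2, M2=0
seg 0: a=3, c=M0/2=0, d=(M1−M0)/(6·3)=-7/36, b=Δ0−h0·(2M0+M1)/6=29/12
seg 1: a=5, c=M1/2=-7/4, d=(M2−M1)/(6·1)=7/12, b=Δ1−h1·(2M1+M2)/6=-17/6
t_q=9/4 → seg 0, τ=9/4; S=3+29/12·τ+0·τ²+-7/36·τ³=1593/256

  seg 0: a=3 b=29/12 c=0 d=-7/36
  seg 1: a=5 b=-17/6 c=-7/4 d=7/12
S(9/4) = 1593/256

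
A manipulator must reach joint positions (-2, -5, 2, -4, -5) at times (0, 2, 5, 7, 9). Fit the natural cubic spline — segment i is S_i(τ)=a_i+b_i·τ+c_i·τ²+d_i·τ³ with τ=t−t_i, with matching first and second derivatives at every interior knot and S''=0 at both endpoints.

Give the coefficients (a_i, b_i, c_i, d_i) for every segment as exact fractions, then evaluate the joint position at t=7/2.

  seg 0: a=-2 b=-2851/1032 c=0 d=1303/4128
  seg 1: a=-5 b=529/516 c=1303/688 d=-1003/2064
  seg 2: a=2 b=-1511/2064 c=-853/344 d=5555/8256
  seg 3: a=-4 b=-2659/1032 c=2143/1376 d=-2143/8256
S(7/2) = -4629/5504

Δ: Δ0=-3/2, Δ1=7/3, Δ2=-3, Δ3=-1/2
row 1: diag=10, rhs=23; c'=3/10, d'=23/10
row 2: denom=10−3·3/10=91/10; d'=(-32−3·23/10)/(91/10)=-389/91
row 3: denom=8−2·20/91=688/91; d'=(15−2·-389/91)/(688/91)=2143/688
back: M3=2143/688
back: M2=-389/91−20/91·2143/688=-853/172
back: M1=23/10−3/10·-853/172=1303/344
M: M0=0, M1=1303/344, M2=-853/172, M3=2143/688, M4=0
seg 0: a=-2, c=M0/2=0, d=(M1−M0)/(6·2)=1303/4128, b=Δ0−h0·(2M0+M1)/6=-2851/1032
seg 1: a=-5, c=M1/2=1303/688, d=(M2−M1)/(6·3)=-1003/2064, b=Δ1−h1·(2M1+M2)/6=529/516
seg 2: a=2, c=M2/2=-853/344, d=(M3−M2)/(6·2)=5555/8256, b=Δ2−h2·(2M2+M3)/6=-1511/2064
seg 3: a=-4, c=M3/2=2143/1376, d=(M4−M3)/(6·2)=-2143/8256, b=Δ3−h3·(2M3+M4)/6=-2659/1032
t_q=7/2 → seg 1, τ=3/2; S=-5+529/516·τ+1303/688·τ²+-1003/2064·τ³=-4629/5504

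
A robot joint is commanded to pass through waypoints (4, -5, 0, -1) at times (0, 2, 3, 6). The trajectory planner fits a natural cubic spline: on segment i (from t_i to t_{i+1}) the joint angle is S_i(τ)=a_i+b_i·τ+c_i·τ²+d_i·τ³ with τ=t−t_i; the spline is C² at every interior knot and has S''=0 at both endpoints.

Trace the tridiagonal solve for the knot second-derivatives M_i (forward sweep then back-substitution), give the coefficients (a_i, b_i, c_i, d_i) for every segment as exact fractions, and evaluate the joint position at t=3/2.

Δ: Δ0=-9/2, Δ1=5, Δ2=-1/3
row 1: diag=6, rhs=57; c'=1/6, d'=19/2
row 2: denom=8−1·1/6=47/6; d'=(-32−1·19/2)/(47/6)=-249/47
back: M2=-249/47
back: M1=19/2−1/6·-249/47=488/47
M: M0=0, M1=488/47, M2=-249/47, M3=0
seg 0: a=4, c=M0/2=0, d=(M1−M0)/(6·2)=122/141, b=Δ0−h0·(2M0+M1)/6=-2245/282
seg 1: a=-5, c=M1/2=244/47, d=(M2−M1)/(6·1)=-737/282, b=Δ1−h1·(2M1+M2)/6=683/282
seg 2: a=0, c=M2/2=-249/94, d=(M3−M2)/(6·3)=83/282, b=Δ2−h2·(2M2+M3)/6=700/141
t_q=3/2 → seg 0, τ=3/2; S=4+-2245/282·τ+0·τ²+122/141·τ³=-236/47

  seg 0: a=4 b=-2245/282 c=0 d=122/141
  seg 1: a=-5 b=683/282 c=244/47 d=-737/282
  seg 2: a=0 b=700/141 c=-249/94 d=83/282
S(3/2) = -236/47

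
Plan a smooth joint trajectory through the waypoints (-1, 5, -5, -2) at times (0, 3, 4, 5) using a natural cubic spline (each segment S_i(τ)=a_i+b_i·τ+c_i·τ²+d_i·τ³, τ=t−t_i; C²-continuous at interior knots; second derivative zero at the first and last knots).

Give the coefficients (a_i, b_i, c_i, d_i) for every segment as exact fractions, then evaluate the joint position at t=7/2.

  seg 0: a=-1 b=245/31 c=0 d=-61/93
  seg 1: a=5 b=-304/31 c=-183/31 d=177/31
  seg 2: a=-5 b=-139/31 c=348/31 d=-116/31
S(7/2) = -165/248

Δ: Δ0=2, Δ1=-10, Δ2=3
row 1: diag=8, rhs=-72; c'=1/8, d'=-9
row 2: denom=4−1·1/8=31/8; d'=(78−1·-9)/(31/8)=696/31
back: M2=696/31
back: M1=-9−1/8·696/31=-366/31
M: M0=0, M1=-366/31, M2=696/31, M3=0
seg 0: a=-1, c=M0/2=0, d=(M1−M0)/(6·3)=-61/93, b=Δ0−h0·(2M0+M1)/6=245/31
seg 1: a=5, c=M1/2=-183/31, d=(M2−M1)/(6·1)=177/31, b=Δ1−h1·(2M1+M2)/6=-304/31
seg 2: a=-5, c=M2/2=348/31, d=(M3−M2)/(6·1)=-116/31, b=Δ2−h2·(2M2+M3)/6=-139/31
t_q=7/2 → seg 1, τ=1/2; S=5+-304/31·τ+-183/31·τ²+177/31·τ³=-165/248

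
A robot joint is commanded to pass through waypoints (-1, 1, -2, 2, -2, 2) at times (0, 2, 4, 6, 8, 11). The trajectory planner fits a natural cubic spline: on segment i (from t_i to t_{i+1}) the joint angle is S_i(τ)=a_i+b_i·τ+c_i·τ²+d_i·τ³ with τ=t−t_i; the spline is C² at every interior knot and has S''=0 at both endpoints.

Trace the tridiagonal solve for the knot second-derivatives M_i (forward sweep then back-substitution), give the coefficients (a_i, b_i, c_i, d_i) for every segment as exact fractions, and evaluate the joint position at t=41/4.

  seg 0: a=-1 b=1597/795 c=0 d=-401/1590
  seg 1: a=1 b=-809/795 c=-401/265 d=809/1272
  seg 2: a=-2 b=893/1590 c=2441/1060 d=-1259/1590
  seg 3: a=2 b=431/1590 c=-519/212 d=2087/3180
  seg 4: a=-2 b=-2617/1590 c=1579/1060 d=-1579/9540
S(41/4) = -643/13568

Δ: Δ0=1, Δ1=-3/2, Δ2=2, Δ3=-2, Δ4=4/3
row 1: diag=8, rhs=-15; c'=1/4, d'=-15/8
row 2: denom=8−2·1/4=15/2; d'=(21−2·-15/8)/(15/2)=33/10
row 3: denom=8−2·4/15=112/15; d'=(-24−2·33/10)/(112/15)=-459/112
row 4: denom=10−2·15/56=265/28; d'=(20−2·-459/112)/(265/28)=1579/530
back: M4=1579/530
back: M3=-459/112−15/56·1579/530=-519/106
back: M2=33/10−4/15·-519/106=2441/530
back: M1=-15/8−1/4·2441/530=-802/265
M: M0=0, M1=-802/265, M2=2441/530, M3=-519/106, M4=1579/530, M5=0
seg 0: a=-1, c=M0/2=0, d=(M1−M0)/(6·2)=-401/1590, b=Δ0−h0·(2M0+M1)/6=1597/795
seg 1: a=1, c=M1/2=-401/265, d=(M2−M1)/(6·2)=809/1272, b=Δ1−h1·(2M1+M2)/6=-809/795
seg 2: a=-2, c=M2/2=2441/1060, d=(M3−M2)/(6·2)=-1259/1590, b=Δ2−h2·(2M2+M3)/6=893/1590
seg 3: a=2, c=M3/2=-519/212, d=(M4−M3)/(6·2)=2087/3180, b=Δ3−h3·(2M3+M4)/6=431/1590
seg 4: a=-2, c=M4/2=1579/1060, d=(M5−M4)/(6·3)=-1579/9540, b=Δ4−h4·(2M4+M5)/6=-2617/1590
t_q=41/4 → seg 4, τ=9/4; S=-2+-2617/1590·τ+1579/1060·τ²+-1579/9540·τ³=-643/13568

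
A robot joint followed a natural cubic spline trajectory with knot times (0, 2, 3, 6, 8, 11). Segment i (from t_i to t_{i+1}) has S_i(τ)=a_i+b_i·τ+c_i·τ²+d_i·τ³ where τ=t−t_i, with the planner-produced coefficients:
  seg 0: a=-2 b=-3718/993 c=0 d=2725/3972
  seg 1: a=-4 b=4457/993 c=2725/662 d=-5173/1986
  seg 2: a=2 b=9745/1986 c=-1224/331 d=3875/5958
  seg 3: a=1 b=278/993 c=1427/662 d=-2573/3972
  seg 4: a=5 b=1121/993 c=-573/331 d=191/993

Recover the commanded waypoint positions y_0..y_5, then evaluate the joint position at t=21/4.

y_0 = S_0(0) = a_0 = -2
y_1 = S_1(0) = a_1 = -4
y_2 = S_2(0) = a_2 = 2
y_3 = S_3(0) = a_3 = 1
y_4 = S_4(0) = a_4 = 5
y_5 = S_4(3) = -2
t_q=21/4 is in segment 2 (τ=9/4); S_2(τ)=73219/42368

y_0=-2 y_1=-4 y_2=2 y_3=1 y_4=5 y_5=-2
S(21/4) = 73219/42368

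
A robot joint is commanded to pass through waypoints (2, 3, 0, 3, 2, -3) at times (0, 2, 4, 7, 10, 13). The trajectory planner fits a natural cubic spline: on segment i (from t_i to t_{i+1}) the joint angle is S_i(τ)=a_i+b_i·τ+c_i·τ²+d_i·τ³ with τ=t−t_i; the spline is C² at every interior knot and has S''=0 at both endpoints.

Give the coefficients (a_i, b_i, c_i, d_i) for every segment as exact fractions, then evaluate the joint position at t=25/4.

Δ: Δ0=1/2, Δ1=-3/2, Δ2=1, Δ3=-1/3, Δ4=-5/3
row 1: diag=8, rhs=-12; c'=1/4, d'=-3/2
row 2: denom=10−2·1/4=19/2; d'=(15−2·-3/2)/(19/2)=36/19
row 3: denom=12−3·6/19=210/19; d'=(-8−3·36/19)/(210/19)=-26/21
row 4: denom=12−3·19/70=783/70; d'=(-8−3·-26/21)/(783/70)=-100/261
back: M4=-100/261
back: M3=-26/21−19/70·-100/261=-296/261
back: M2=36/19−6/19·-296/261=196/87
back: M1=-3/2−1/4·196/87=-359/174
M: M0=0, M1=-359/174, M2=196/87, M3=-296/261, M4=-100/261, M5=0
seg 0: a=2, c=M0/2=0, d=(M1−M0)/(6·2)=-359/2088, b=Δ0−h0·(2M0+M1)/6=310/261
seg 1: a=3, c=M1/2=-359/348, d=(M2−M1)/(6·2)=751/2088, b=Δ1−h1·(2M1+M2)/6=-457/522
seg 2: a=0, c=M2/2=98/87, d=(M3−M2)/(6·3)=-442/2349, b=Δ2−h2·(2M2+M3)/6=-179/261
seg 3: a=3, c=M3/2=-148/261, d=(M4−M3)/(6·3)=98/2349, b=Δ3−h3·(2M3+M4)/6=259/261
seg 4: a=2, c=M4/2=-50/261, d=(M5−M4)/(6·3)=50/2349, b=Δ4−h4·(2M4+M5)/6=-335/261
t_q=25/4 → seg 2, τ=9/4; S=0+-179/261·τ+98/87·τ²+-442/2349·τ³=1871/928

  seg 0: a=2 b=310/261 c=0 d=-359/2088
  seg 1: a=3 b=-457/522 c=-359/348 d=751/2088
  seg 2: a=0 b=-179/261 c=98/87 d=-442/2349
  seg 3: a=3 b=259/261 c=-148/261 d=98/2349
  seg 4: a=2 b=-335/261 c=-50/261 d=50/2349
S(25/4) = 1871/928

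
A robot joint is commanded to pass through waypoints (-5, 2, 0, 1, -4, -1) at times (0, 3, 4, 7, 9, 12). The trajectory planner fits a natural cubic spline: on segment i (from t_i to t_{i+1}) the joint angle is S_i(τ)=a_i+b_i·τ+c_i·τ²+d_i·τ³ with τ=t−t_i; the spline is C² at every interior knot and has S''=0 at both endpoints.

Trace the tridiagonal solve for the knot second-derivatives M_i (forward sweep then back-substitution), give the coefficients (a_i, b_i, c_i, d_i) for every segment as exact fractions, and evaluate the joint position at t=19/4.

Δ: Δ0=7/3, Δ1=-2, Δ2=1/3, Δ3=-5/2, Δ4=1
row 1: diag=8, rhs=-26; c'=1/8, d'=-13/4
row 2: denom=8−1·1/8=63/8; d'=(14−1·-13/4)/(63/8)=46/21
row 3: denom=10−3·8/21=62/7; d'=(-17−3·46/21)/(62/7)=-165/62
row 4: denom=10−2·7/31=296/31; d'=(21−2·-165/62)/(296/31)=102/37
back: M4=102/37
back: M3=-165/62−7/31·102/37=-243/74
back: M2=46/21−8/21·-243/74=382/111
back: M1=-13/4−1/8·382/111=-817/222
M: M0=0, M1=-817/222, M2=382/111, M3=-243/74, M4=102/37, M5=0
seg 0: a=-5, c=M0/2=0, d=(M1−M0)/(6·3)=-817/3996, b=Δ0−h0·(2M0+M1)/6=1853/444
seg 1: a=2, c=M1/2=-817/444, d=(M2−M1)/(6·1)=527/444, b=Δ1−h1·(2M1+M2)/6=-299/222
seg 2: a=0, c=M2/2=191/111, d=(M3−M2)/(6·3)=-1493/3996, b=Δ2−h2·(2M2+M3)/6=-217/148
seg 3: a=1, c=M3/2=-243/148, d=(M4−M3)/(6·2)=149/296, b=Δ3−h3·(2M3+M4)/6=-91/74
seg 4: a=-4, c=M4/2=51/37, d=(M5−M4)/(6·3)=-17/111, b=Δ4−h4·(2M4+M5)/6=-65/37
t_q=19/4 → seg 2, τ=3/4; S=0+-217/148·τ+191/111·τ²+-1493/3996·τ³=-2741/9472

  seg 0: a=-5 b=1853/444 c=0 d=-817/3996
  seg 1: a=2 b=-299/222 c=-817/444 d=527/444
  seg 2: a=0 b=-217/148 c=191/111 d=-1493/3996
  seg 3: a=1 b=-91/74 c=-243/148 d=149/296
  seg 4: a=-4 b=-65/37 c=51/37 d=-17/111
S(19/4) = -2741/9472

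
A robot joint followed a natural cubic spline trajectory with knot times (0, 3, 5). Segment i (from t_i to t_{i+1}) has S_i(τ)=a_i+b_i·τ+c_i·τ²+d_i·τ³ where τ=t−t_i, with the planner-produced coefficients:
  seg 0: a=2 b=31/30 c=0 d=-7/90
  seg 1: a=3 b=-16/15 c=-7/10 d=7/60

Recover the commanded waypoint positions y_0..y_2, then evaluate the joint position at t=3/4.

y_0=2 y_1=3 y_2=-1
S(3/4) = 351/128

y_0 = S_0(0) = a_0 = 2
y_1 = S_1(0) = a_1 = 3
y_2 = S_1(2) = -1
t_q=3/4 is in segment 0 (τ=3/4); S_0(τ)=351/128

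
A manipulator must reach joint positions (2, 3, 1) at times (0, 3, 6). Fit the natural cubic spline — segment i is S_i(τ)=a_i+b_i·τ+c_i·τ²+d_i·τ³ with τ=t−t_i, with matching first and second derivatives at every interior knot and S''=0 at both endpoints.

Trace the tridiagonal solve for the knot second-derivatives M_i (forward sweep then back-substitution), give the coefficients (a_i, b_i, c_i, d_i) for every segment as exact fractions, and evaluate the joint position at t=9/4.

  seg 0: a=2 b=7/12 c=0 d=-1/36
  seg 1: a=3 b=-1/6 c=-1/4 d=1/36
S(9/4) = 767/256

Δ: Δ0=1/3, Δ1=-2/3
row 1: diag=12, rhs=-6; c'=1/4, d'=-1/2
back: M1=-1/2
M: M0=0, M1=-1/2, M2=0
seg 0: a=2, c=M0/2=0, d=(M1−M0)/(6·3)=-1/36, b=Δ0−h0·(2M0+M1)/6=7/12
seg 1: a=3, c=M1/2=-1/4, d=(M2−M1)/(6·3)=1/36, b=Δ1−h1·(2M1+M2)/6=-1/6
t_q=9/4 → seg 0, τ=9/4; S=2+7/12·τ+0·τ²+-1/36·τ³=767/256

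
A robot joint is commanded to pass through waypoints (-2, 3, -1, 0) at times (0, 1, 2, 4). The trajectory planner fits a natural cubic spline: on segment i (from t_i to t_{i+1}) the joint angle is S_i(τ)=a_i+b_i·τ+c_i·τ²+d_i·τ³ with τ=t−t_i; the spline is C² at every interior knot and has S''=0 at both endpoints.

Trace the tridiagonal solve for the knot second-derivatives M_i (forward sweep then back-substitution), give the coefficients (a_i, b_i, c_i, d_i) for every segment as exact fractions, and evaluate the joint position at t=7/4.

Δ: Δ0=5, Δ1=-4, Δ2=1/2
row 1: diag=4, rhs=-54; c'=1/4, d'=-27/2
row 2: denom=6−1·1/4=23/4; d'=(27−1·-27/2)/(23/4)=162/23
back: M2=162/23
back: M1=-27/2−1/4·162/23=-351/23
M: M0=0, M1=-351/23, M2=162/23, M3=0
seg 0: a=-2, c=M0/2=0, d=(M1−M0)/(6·1)=-117/46, b=Δ0−h0·(2M0+M1)/6=347/46
seg 1: a=3, c=M1/2=-351/46, d=(M2−M1)/(6·1)=171/46, b=Δ1−h1·(2M1+M2)/6=-2/23
seg 2: a=-1, c=M2/2=81/23, d=(M3−M2)/(6·2)=-27/46, b=Δ2−h2·(2M2+M3)/6=-193/46
t_q=7/4 → seg 1, τ=3/4; S=3+-2/23·τ+-351/46·τ²+171/46·τ³=27/128

  seg 0: a=-2 b=347/46 c=0 d=-117/46
  seg 1: a=3 b=-2/23 c=-351/46 d=171/46
  seg 2: a=-1 b=-193/46 c=81/23 d=-27/46
S(7/4) = 27/128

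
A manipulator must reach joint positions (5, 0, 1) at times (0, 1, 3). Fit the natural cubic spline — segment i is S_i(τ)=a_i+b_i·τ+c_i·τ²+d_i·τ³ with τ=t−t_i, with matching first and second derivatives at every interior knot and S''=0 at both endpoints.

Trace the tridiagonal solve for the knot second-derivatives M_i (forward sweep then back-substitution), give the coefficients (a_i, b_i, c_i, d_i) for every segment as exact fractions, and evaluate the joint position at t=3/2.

  seg 0: a=5 b=-71/12 c=0 d=11/12
  seg 1: a=0 b=-19/6 c=11/4 d=-11/24
S(3/2) = -61/64

Δ: Δ0=-5, Δ1=1/2
row 1: diag=6, rhs=33; c'=1/3, d'=11/2
back: M1=11/2
M: M0=0, M1=11/2, M2=0
seg 0: a=5, c=M0/2=0, d=(M1−M0)/(6·1)=11/12, b=Δ0−h0·(2M0+M1)/6=-71/12
seg 1: a=0, c=M1/2=11/4, d=(M2−M1)/(6·2)=-11/24, b=Δ1−h1·(2M1+M2)/6=-19/6
t_q=3/2 → seg 1, τ=1/2; S=0+-19/6·τ+11/4·τ²+-11/24·τ³=-61/64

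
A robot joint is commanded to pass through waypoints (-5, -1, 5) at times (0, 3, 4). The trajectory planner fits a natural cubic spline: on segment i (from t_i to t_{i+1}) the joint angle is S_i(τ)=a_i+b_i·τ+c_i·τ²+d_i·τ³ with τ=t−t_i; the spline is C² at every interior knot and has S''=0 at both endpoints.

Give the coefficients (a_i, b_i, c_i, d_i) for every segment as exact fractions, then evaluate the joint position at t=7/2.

Δ: Δ0=4/3, Δ1=6
row 1: diag=8, rhs=28; c'=1/8, d'=7/2
back: M1=7/2
M: M0=0, M1=7/2, M2=0
seg 0: a=-5, c=M0/2=0, d=(M1−M0)/(6·3)=7/36, b=Δ0−h0·(2M0+M1)/6=-5/12
seg 1: a=-1, c=M1/2=7/4, d=(M2−M1)/(6·1)=-7/12, b=Δ1−h1·(2M1+M2)/6=29/6
t_q=7/2 → seg 1, τ=1/2; S=-1+29/6·τ+7/4·τ²+-7/12·τ³=57/32

  seg 0: a=-5 b=-5/12 c=0 d=7/36
  seg 1: a=-1 b=29/6 c=7/4 d=-7/12
S(7/2) = 57/32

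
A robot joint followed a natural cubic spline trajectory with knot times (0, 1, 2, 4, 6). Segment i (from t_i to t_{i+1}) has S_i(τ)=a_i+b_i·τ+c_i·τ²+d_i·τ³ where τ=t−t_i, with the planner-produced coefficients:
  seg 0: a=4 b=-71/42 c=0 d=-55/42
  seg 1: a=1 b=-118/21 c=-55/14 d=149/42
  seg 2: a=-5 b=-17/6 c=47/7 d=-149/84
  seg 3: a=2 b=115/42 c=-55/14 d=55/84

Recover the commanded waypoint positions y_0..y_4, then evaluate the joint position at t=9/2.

y_0=4 y_1=1 y_2=-5 y_3=2 y_4=-3
S(9/2) = 79/32

y_0 = S_0(0) = a_0 = 4
y_1 = S_1(0) = a_1 = 1
y_2 = S_2(0) = a_2 = -5
y_3 = S_3(0) = a_3 = 2
y_4 = S_3(2) = -3
t_q=9/2 is in segment 3 (τ=1/2); S_3(τ)=79/32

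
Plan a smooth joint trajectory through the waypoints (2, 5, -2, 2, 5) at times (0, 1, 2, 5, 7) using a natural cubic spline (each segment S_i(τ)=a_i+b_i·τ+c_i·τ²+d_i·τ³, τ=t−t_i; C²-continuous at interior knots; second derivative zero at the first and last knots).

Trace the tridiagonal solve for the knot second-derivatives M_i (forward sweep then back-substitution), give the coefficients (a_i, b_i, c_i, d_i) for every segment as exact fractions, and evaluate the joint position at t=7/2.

Δ: Δ0=3, Δ1=-7, Δ2=4/3, Δ3=3/2
row 1: diag=4, rhs=-60; c'=1/4, d'=-15
row 2: denom=8−1·1/4=31/4; d'=(50−1·-15)/(31/4)=260/31
row 3: denom=10−3·12/31=274/31; d'=(1−3·260/31)/(274/31)=-749/274
back: M3=-749/274
back: M2=260/31−12/31·-749/274=1294/137
back: M1=-15−1/4·1294/137=-4757/274
M: M0=0, M1=-4757/274, M2=1294/137, M3=-749/274, M4=0
seg 0: a=2, c=M0/2=0, d=(M1−M0)/(6·1)=-4757/1644, b=Δ0−h0·(2M0+M1)/6=9689/1644
seg 1: a=5, c=M1/2=-4757/548, d=(M2−M1)/(6·1)=7345/1644, b=Δ1−h1·(2M1+M2)/6=-2291/822
seg 2: a=-2, c=M2/2=647/137, d=(M3−M2)/(6·3)=-3337/4932, b=Δ2−h2·(2M2+M3)/6=-11089/1644
seg 3: a=2, c=M3/2=-749/548, d=(M4−M3)/(6·2)=749/3288, b=Δ3−h3·(2M3+M4)/6=2731/822
t_q=7/2 → seg 2, τ=3/2; S=-2+-11089/1644·τ+647/137·τ²+-3337/4932·τ³=-16551/4384

  seg 0: a=2 b=9689/1644 c=0 d=-4757/1644
  seg 1: a=5 b=-2291/822 c=-4757/548 d=7345/1644
  seg 2: a=-2 b=-11089/1644 c=647/137 d=-3337/4932
  seg 3: a=2 b=2731/822 c=-749/548 d=749/3288
S(7/2) = -16551/4384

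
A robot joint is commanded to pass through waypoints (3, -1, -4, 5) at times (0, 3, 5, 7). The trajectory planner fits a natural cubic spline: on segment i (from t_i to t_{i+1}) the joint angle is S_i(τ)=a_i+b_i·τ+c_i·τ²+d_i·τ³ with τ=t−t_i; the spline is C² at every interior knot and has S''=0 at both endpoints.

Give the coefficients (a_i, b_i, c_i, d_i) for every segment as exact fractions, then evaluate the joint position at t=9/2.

  seg 0: a=3 b=-46/57 c=0 d=-10/171
  seg 1: a=-1 b=-136/57 c=-10/19 d=221/456
  seg 2: a=-4 b=151/114 c=181/76 d=-181/456
S(9/2) = -5019/1216

Δ: Δ0=-4/3, Δ1=-3/2, Δ2=9/2
row 1: diag=10, rhs=-1; c'=1/5, d'=-1/10
row 2: denom=8−2·1/5=38/5; d'=(36−2·-1/10)/(38/5)=181/38
back: M2=181/38
back: M1=-1/10−1/5·181/38=-20/19
M: M0=0, M1=-20/19, M2=181/38, M3=0
seg 0: a=3, c=M0/2=0, d=(M1−M0)/(6·3)=-10/171, b=Δ0−h0·(2M0+M1)/6=-46/57
seg 1: a=-1, c=M1/2=-10/19, d=(M2−M1)/(6·2)=221/456, b=Δ1−h1·(2M1+M2)/6=-136/57
seg 2: a=-4, c=M2/2=181/76, d=(M3−M2)/(6·2)=-181/456, b=Δ2−h2·(2M2+M3)/6=151/114
t_q=9/2 → seg 1, τ=3/2; S=-1+-136/57·τ+-10/19·τ²+221/456·τ³=-5019/1216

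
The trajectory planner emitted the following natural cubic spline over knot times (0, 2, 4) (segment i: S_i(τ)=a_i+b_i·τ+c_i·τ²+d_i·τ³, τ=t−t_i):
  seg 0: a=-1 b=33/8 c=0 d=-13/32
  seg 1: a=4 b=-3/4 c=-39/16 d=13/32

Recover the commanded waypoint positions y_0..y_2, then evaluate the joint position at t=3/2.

y_0 = S_0(0) = a_0 = -1
y_1 = S_1(0) = a_1 = 4
y_2 = S_1(2) = -4
t_q=3/2 is in segment 0 (τ=3/2); S_0(τ)=977/256

y_0=-1 y_1=4 y_2=-4
S(3/2) = 977/256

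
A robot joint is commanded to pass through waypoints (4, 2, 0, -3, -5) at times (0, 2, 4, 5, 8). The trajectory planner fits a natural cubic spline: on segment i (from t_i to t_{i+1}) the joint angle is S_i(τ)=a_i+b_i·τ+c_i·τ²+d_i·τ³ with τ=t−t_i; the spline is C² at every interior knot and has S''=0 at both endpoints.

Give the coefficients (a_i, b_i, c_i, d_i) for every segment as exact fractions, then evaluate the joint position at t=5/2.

Δ: Δ0=-1, Δ1=-1, Δ2=-3, Δ3=-2/3
row 1: diag=8, rhs=0; c'=1/4, d'=0
row 2: denom=6−2·1/4=11/2; d'=(-12−2·0)/(11/2)=-24/11
row 3: denom=8−1·2/11=86/11; d'=(14−1·-24/11)/(86/11)=89/43
back: M3=89/43
back: M2=-24/11−2/11·89/43=-110/43
back: M1=0−1/4·-110/43=55/86
M: M0=0, M1=55/86, M2=-110/43, M3=89/43, M4=0
seg 0: a=4, c=M0/2=0, d=(M1−M0)/(6·2)=55/1032, b=Δ0−h0·(2M0+M1)/6=-313/258
seg 1: a=2, c=M1/2=55/172, d=(M2−M1)/(6·2)=-275/1032, b=Δ1−h1·(2M1+M2)/6=-74/129
seg 2: a=0, c=M2/2=-55/43, d=(M3−M2)/(6·1)=199/258, b=Δ2−h2·(2M2+M3)/6=-643/258
seg 3: a=-3, c=M3/2=89/86, d=(M4−M3)/(6·3)=-89/774, b=Δ3−h3·(2M3+M4)/6=-353/129
t_q=5/2 → seg 1, τ=1/2; S=2+-74/129·τ+55/172·τ²+-275/1032·τ³=4843/2752

  seg 0: a=4 b=-313/258 c=0 d=55/1032
  seg 1: a=2 b=-74/129 c=55/172 d=-275/1032
  seg 2: a=0 b=-643/258 c=-55/43 d=199/258
  seg 3: a=-3 b=-353/129 c=89/86 d=-89/774
S(5/2) = 4843/2752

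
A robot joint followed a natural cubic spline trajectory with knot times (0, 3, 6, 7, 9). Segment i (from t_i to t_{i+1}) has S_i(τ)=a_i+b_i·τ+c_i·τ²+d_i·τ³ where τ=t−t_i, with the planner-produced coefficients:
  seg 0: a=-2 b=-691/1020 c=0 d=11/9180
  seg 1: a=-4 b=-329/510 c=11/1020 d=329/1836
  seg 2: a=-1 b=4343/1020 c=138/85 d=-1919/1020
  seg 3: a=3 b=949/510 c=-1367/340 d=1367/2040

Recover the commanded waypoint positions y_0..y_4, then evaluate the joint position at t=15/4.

y_0=-2 y_1=-4 y_2=-1 y_3=3 y_4=-4
S(15/4) = -95791/21760

y_0 = S_0(0) = a_0 = -2
y_1 = S_1(0) = a_1 = -4
y_2 = S_2(0) = a_2 = -1
y_3 = S_3(0) = a_3 = 3
y_4 = S_3(2) = -4
t_q=15/4 is in segment 1 (τ=3/4); S_1(τ)=-95791/21760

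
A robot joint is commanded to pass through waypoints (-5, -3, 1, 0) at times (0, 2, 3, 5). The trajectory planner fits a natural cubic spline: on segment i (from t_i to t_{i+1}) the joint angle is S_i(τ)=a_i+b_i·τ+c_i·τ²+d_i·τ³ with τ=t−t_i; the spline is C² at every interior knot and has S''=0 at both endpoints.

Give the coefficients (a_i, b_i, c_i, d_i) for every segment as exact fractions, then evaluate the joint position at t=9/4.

  seg 0: a=-5 b=-2/7 c=0 d=9/28
  seg 1: a=-3 b=25/7 c=27/14 d=-3/2
  seg 2: a=1 b=41/14 c=-18/7 d=3/7
S(9/4) = -1801/896

Δ: Δ0=1, Δ1=4, Δ2=-1/2
row 1: diag=6, rhs=18; c'=1/6, d'=3
row 2: denom=6−1·1/6=35/6; d'=(-27−1·3)/(35/6)=-36/7
back: M2=-36/7
back: M1=3−1/6·-36/7=27/7
M: M0=0, M1=27/7, M2=-36/7, M3=0
seg 0: a=-5, c=M0/2=0, d=(M1−M0)/(6·2)=9/28, b=Δ0−h0·(2M0+M1)/6=-2/7
seg 1: a=-3, c=M1/2=27/14, d=(M2−M1)/(6·1)=-3/2, b=Δ1−h1·(2M1+M2)/6=25/7
seg 2: a=1, c=M2/2=-18/7, d=(M3−M2)/(6·2)=3/7, b=Δ2−h2·(2M2+M3)/6=41/14
t_q=9/4 → seg 1, τ=1/4; S=-3+25/7·τ+27/14·τ²+-3/2·τ³=-1801/896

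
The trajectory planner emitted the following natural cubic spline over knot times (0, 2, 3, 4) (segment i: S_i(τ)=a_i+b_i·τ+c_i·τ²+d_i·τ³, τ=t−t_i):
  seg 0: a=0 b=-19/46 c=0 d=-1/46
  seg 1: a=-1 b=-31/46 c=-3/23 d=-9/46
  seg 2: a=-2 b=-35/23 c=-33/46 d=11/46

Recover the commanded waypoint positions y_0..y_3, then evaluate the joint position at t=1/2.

y_0=0 y_1=-1 y_2=-2 y_3=-4
S(1/2) = -77/368

y_0 = S_0(0) = a_0 = 0
y_1 = S_1(0) = a_1 = -1
y_2 = S_2(0) = a_2 = -2
y_3 = S_2(1) = -4
t_q=1/2 is in segment 0 (τ=1/2); S_0(τ)=-77/368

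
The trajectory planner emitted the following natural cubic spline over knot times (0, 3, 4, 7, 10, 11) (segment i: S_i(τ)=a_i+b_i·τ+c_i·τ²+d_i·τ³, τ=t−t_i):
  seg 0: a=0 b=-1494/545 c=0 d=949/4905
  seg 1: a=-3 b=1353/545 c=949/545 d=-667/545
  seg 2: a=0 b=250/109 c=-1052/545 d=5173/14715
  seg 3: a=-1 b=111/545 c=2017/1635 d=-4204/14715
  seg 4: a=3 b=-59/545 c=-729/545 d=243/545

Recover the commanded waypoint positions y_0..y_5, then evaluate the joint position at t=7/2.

y_0=0 y_1=-3 y_2=0 y_3=-1 y_4=3 y_5=2
S(7/2) = -6437/4360

y_0 = S_0(0) = a_0 = 0
y_1 = S_1(0) = a_1 = -3
y_2 = S_2(0) = a_2 = 0
y_3 = S_3(0) = a_3 = -1
y_4 = S_4(0) = a_4 = 3
y_5 = S_4(1) = 2
t_q=7/2 is in segment 1 (τ=1/2); S_1(τ)=-6437/4360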